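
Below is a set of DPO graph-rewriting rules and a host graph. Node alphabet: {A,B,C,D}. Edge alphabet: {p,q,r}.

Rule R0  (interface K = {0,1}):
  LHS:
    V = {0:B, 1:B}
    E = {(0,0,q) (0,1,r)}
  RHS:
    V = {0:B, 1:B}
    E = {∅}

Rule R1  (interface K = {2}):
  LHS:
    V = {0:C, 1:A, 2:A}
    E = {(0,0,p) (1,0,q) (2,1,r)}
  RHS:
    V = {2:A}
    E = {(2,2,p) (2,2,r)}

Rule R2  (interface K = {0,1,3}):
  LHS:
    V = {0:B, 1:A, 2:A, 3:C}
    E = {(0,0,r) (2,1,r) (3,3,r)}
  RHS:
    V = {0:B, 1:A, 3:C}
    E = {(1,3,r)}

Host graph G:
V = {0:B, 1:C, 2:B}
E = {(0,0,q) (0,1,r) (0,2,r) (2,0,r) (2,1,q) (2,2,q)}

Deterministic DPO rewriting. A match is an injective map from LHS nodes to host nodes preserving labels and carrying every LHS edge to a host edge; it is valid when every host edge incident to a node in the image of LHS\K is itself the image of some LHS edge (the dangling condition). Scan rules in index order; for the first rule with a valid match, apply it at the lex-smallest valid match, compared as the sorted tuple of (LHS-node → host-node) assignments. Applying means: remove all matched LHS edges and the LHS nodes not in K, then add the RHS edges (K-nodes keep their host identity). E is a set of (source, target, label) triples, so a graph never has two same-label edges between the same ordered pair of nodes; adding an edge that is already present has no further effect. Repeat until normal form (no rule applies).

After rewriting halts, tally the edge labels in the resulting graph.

[0] host  ⇒  3 nodes, 6 edges  {0-q->0 0-r->1 0-r->2 2-r->0 2-q->1 2-q->2}
[1] R0 @ {0↦0, 1↦2}  ⇒  3 nodes, 4 edges  {0-r->1 2-r->0 2-q->1 2-q->2}
[2] R0 @ {0↦2, 1↦0}  ⇒  3 nodes, 2 edges  {0-r->1 2-q->1}
final graph: no rule applies after step 2
NF edges: [(0, 1, 'r'), (2, 1, 'q')]

Answer: q:1 r:1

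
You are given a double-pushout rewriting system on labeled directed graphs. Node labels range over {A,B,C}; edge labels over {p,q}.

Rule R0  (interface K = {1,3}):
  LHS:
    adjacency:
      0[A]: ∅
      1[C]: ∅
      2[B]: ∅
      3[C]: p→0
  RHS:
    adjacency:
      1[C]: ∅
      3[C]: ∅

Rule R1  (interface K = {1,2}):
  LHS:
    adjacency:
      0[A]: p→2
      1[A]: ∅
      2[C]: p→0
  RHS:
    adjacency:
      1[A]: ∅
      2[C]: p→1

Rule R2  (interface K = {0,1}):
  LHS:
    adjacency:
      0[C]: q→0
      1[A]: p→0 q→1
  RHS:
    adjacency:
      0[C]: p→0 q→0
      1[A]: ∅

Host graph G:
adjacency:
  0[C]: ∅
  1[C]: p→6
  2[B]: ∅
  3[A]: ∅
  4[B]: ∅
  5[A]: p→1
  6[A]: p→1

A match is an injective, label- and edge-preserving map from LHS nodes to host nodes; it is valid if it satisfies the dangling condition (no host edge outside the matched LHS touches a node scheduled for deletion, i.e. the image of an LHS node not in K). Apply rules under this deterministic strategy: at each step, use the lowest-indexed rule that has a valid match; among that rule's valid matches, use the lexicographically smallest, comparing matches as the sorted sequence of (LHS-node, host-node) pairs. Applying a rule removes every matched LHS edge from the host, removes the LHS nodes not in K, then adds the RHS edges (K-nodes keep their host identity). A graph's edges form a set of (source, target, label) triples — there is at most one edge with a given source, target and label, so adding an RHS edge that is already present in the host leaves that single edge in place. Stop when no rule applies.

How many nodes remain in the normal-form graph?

Answer: 4

Derivation:
[0] host  ⇒  7 nodes, 3 edges  {1-p->6 5-p->1 6-p->1}
[1] R1 @ {0↦6, 1↦3, 2↦1}  ⇒  6 nodes, 2 edges  {1-p->3 5-p->1}
[2] R0 @ {0↦3, 1↦0, 2↦2, 3↦1}  ⇒  4 nodes, 1 edges  {5-p->1}
normal form: no rule applies after step 2
NF nodes: {0:C, 1:C, 4:B, 5:A}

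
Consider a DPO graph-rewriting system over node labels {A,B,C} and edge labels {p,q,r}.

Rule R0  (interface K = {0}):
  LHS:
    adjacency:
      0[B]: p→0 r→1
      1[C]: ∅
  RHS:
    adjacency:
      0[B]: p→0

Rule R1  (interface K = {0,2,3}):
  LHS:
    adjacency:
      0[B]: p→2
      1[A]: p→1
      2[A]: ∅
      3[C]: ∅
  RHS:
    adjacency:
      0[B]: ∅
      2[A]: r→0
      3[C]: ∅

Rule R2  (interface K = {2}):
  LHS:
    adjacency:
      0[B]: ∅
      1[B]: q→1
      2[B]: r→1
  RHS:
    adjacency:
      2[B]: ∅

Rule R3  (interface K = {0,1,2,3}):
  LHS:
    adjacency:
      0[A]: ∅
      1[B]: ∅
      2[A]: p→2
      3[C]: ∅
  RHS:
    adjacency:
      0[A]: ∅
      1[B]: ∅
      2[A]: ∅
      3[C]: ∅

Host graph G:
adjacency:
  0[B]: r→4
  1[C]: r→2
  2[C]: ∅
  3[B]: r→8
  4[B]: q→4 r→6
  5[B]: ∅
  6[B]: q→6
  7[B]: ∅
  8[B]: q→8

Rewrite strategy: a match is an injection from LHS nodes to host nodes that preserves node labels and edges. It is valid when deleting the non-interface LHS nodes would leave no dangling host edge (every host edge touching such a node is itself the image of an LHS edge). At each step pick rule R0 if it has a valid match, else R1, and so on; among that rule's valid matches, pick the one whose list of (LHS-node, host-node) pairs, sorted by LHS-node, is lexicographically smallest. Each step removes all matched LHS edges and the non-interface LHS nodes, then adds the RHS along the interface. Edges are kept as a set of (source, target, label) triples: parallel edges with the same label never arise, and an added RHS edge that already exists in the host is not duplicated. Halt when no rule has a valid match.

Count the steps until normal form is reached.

[0] host  ⇒  9 nodes, 7 edges  {0-r->4 1-r->2 3-r->8 4-q->4 4-r->6 6-q->6 8-q->8}
[1] R2 @ {0↦5, 1↦6, 2↦4}  ⇒  7 nodes, 5 edges  {0-r->4 1-r->2 3-r->8 4-q->4 8-q->8}
[2] R2 @ {0↦7, 1↦4, 2↦0}  ⇒  5 nodes, 3 edges  {1-r->2 3-r->8 8-q->8}
[3] R2 @ {0↦0, 1↦8, 2↦3}  ⇒  3 nodes, 1 edges  {1-r->2}
halt: no rule applies after step 3

Answer: 3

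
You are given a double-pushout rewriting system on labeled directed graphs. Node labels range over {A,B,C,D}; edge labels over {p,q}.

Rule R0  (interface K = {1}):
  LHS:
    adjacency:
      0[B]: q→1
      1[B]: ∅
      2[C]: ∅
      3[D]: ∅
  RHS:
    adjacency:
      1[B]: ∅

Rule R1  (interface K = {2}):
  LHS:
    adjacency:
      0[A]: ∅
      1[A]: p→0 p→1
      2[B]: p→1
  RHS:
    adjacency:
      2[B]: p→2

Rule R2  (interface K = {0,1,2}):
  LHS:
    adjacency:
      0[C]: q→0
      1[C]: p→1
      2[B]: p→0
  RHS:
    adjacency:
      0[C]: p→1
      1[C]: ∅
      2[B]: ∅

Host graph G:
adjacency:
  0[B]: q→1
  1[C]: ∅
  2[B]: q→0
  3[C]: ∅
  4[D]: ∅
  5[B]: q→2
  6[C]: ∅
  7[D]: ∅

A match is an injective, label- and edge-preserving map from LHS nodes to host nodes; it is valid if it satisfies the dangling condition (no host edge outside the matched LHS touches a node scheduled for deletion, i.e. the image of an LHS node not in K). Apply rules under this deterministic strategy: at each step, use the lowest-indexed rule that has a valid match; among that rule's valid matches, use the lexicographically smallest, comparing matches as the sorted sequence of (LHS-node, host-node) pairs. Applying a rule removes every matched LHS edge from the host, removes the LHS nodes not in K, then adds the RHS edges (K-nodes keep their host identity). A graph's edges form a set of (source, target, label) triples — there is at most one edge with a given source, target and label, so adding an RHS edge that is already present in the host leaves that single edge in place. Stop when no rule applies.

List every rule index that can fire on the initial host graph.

Answer: [R0]

Steps:
R0: 4 valid matches — {0↦5, 1↦2, 2↦3, 3↦4}, {0↦5, 1↦2, 2↦3, 3↦7}, {0↦5, 1↦2, 2↦6, 3↦4} (+1 more)
R1: no valid match — LHS pattern not found
R2: no valid match — LHS pattern not found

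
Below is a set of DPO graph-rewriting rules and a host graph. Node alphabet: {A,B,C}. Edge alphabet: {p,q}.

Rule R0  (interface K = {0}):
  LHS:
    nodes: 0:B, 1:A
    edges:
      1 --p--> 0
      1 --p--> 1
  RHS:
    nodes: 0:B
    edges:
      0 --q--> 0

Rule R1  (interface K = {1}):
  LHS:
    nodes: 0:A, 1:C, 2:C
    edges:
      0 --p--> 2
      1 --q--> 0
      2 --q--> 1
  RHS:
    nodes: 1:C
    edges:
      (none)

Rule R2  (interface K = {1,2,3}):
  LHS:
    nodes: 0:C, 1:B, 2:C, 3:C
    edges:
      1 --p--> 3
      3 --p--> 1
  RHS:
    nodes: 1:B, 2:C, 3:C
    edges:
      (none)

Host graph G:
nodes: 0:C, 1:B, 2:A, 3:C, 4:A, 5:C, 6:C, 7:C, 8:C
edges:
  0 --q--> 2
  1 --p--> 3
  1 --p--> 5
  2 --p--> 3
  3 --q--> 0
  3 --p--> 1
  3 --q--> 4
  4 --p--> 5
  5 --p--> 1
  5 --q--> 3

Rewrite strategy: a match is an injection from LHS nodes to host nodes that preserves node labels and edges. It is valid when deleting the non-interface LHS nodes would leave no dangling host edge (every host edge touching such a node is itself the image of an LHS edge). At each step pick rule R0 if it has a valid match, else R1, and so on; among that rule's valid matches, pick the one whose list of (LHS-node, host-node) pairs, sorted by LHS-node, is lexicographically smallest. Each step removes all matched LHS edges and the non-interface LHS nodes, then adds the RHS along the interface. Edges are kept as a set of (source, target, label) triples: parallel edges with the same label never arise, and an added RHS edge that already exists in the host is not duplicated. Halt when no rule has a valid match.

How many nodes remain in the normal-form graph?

Answer: 3

Derivation:
start.  V:9 E:10  edges: 0-q->2 1-p->3 1-p->5 2-p->3 3-q->0 3-p->1 3-q->4 4-p->5 5-p->1 5-q->3
1. fire R2 via {0↦6, 1↦1, 2↦0, 3↦3}  →  V:8 E:8  edges: 0-q->2 1-p->5 2-p->3 3-q->0 3-q->4 4-p->5 5-p->1 5-q->3
2. fire R2 via {0↦7, 1↦1, 2↦0, 3↦5}  →  V:7 E:6  edges: 0-q->2 2-p->3 3-q->0 3-q->4 4-p->5 5-q->3
3. fire R1 via {0↦4, 1↦3, 2↦5}  →  V:5 E:3  edges: 0-q->2 2-p->3 3-q->0
4. fire R1 via {0↦2, 1↦0, 2↦3}  →  V:3 E:0  edges: ∅
halt: no rule applies after step 4
NF nodes: {0:C, 1:B, 8:C}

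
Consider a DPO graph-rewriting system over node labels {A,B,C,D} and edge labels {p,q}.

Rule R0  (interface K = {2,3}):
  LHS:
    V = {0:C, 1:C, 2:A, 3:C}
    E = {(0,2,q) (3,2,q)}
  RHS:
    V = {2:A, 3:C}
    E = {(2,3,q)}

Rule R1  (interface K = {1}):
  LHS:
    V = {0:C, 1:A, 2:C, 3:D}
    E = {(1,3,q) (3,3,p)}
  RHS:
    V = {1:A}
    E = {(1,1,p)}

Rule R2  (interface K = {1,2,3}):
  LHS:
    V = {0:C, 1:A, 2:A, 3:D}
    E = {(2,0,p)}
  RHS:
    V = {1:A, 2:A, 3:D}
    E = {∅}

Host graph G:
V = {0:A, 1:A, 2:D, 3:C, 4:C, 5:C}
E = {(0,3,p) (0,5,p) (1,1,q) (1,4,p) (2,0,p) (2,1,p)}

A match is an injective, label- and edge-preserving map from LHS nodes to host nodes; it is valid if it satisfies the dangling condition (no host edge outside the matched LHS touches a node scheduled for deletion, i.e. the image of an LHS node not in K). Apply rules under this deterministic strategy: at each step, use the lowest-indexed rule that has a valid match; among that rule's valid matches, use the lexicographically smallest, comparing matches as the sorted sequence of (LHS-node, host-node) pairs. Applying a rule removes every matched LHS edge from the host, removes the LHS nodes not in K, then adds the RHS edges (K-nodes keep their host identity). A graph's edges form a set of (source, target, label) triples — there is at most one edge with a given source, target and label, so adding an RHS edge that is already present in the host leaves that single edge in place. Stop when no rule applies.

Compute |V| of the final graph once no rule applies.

Answer: 3

Rewrite trace:
start.  V:6 E:6  edges: 0-p->3 0-p->5 1-q->1 1-p->4 2-p->0 2-p->1
1. fire R2 via {0↦3, 1↦1, 2↦0, 3↦2}  →  V:5 E:5  edges: 0-p->5 1-q->1 1-p->4 2-p->0 2-p->1
2. fire R2 via {0↦4, 1↦0, 2↦1, 3↦2}  →  V:4 E:4  edges: 0-p->5 1-q->1 2-p->0 2-p->1
3. fire R2 via {0↦5, 1↦1, 2↦0, 3↦2}  →  V:3 E:3  edges: 1-q->1 2-p->0 2-p->1
final graph: no rule applies after step 3
NF nodes: {0:A, 1:A, 2:D}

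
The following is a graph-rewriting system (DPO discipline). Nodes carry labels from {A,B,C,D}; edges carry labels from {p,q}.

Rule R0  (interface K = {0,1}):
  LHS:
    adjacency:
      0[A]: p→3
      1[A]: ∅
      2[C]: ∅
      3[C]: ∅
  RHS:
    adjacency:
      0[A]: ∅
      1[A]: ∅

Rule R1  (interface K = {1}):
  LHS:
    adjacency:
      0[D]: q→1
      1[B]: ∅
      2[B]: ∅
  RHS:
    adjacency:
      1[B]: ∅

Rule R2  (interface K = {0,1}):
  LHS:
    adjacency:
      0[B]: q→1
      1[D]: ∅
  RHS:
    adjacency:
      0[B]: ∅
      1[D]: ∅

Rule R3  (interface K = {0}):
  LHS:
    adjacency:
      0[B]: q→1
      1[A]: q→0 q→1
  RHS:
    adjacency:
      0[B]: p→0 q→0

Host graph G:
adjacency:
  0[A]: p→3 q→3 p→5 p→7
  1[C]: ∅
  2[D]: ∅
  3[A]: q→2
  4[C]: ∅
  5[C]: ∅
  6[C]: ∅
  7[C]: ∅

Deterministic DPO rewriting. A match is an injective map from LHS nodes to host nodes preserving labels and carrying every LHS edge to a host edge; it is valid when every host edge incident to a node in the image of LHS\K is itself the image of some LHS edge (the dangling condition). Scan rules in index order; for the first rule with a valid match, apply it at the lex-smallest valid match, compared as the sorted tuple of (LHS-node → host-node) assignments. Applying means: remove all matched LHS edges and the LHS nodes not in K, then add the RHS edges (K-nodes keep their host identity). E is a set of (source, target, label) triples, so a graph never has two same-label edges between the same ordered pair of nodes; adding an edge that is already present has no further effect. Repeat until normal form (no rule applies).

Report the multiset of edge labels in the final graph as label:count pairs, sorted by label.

Answer: p:1 q:2

Steps:
initial: |V|=8 |E|=5  E = 0-p->3 0-q->3 0-p->5 0-p->7 3-q->2
step 1: apply R0 at {0↦0, 1↦3, 2↦1, 3↦5}  → |V|=6 |E|=4  E = 0-p->3 0-q->3 0-p->7 3-q->2
step 2: apply R0 at {0↦0, 1↦3, 2↦4, 3↦7}  → |V|=4 |E|=3  E = 0-p->3 0-q->3 3-q->2
halt: no rule applies after step 2
NF edges: [(0, 3, 'p'), (0, 3, 'q'), (3, 2, 'q')]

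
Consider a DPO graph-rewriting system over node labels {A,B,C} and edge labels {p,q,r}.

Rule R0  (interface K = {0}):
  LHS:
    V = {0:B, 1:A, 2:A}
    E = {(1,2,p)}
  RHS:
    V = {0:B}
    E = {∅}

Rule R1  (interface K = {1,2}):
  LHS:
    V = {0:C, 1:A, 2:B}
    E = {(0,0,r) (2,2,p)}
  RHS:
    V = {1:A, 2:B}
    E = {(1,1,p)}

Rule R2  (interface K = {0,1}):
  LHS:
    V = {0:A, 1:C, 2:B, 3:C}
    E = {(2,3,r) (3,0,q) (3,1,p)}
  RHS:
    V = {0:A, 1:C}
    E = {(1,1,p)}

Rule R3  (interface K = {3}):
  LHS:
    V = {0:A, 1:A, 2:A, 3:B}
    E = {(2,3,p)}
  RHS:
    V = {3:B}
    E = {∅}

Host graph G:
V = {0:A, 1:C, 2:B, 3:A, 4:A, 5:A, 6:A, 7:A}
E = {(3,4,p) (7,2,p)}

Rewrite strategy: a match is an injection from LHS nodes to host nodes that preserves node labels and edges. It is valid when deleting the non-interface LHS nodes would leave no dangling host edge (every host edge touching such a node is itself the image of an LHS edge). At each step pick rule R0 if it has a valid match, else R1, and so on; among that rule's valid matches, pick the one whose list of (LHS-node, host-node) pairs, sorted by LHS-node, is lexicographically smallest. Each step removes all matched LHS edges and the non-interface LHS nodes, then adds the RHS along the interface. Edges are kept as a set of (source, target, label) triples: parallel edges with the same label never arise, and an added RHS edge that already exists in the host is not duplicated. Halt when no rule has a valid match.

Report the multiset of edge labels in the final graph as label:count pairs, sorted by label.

initial: |V|=8 |E|=2  E = 3-p->4 7-p->2
step 1: apply R0 at {0↦2, 1↦3, 2↦4}  → |V|=6 |E|=1  E = 7-p->2
step 2: apply R3 at {0↦0, 1↦5, 2↦7, 3↦2}  → |V|=3 |E|=0  E = ∅
normal form: no rule applies after step 2
NF edges: []

Answer: (no edges)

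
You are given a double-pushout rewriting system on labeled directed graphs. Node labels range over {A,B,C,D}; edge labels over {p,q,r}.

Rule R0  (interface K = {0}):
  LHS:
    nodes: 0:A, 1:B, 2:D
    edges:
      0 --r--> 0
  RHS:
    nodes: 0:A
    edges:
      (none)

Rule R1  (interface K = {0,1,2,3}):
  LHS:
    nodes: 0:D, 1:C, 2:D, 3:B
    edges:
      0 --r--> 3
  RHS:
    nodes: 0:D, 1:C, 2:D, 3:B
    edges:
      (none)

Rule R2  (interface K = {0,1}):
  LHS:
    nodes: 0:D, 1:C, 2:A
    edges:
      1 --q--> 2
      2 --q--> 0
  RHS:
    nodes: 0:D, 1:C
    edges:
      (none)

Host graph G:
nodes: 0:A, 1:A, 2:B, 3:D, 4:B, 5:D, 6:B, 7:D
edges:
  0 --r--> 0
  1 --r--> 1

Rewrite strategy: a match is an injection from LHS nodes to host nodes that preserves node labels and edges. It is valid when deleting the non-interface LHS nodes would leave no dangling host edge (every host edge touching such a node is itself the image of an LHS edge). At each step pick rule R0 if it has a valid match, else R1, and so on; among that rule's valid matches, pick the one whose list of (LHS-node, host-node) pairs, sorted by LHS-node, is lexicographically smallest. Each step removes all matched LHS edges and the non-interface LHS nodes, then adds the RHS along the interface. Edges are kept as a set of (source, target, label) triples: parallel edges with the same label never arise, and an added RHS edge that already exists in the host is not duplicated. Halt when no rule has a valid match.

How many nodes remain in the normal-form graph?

Answer: 4

Steps:
[0] host  ⇒  8 nodes, 2 edges  {0-r->0 1-r->1}
[1] R0 @ {0↦0, 1↦2, 2↦3}  ⇒  6 nodes, 1 edges  {1-r->1}
[2] R0 @ {0↦1, 1↦4, 2↦5}  ⇒  4 nodes, 0 edges  {∅}
normal form: no rule applies after step 2
NF nodes: {0:A, 1:A, 6:B, 7:D}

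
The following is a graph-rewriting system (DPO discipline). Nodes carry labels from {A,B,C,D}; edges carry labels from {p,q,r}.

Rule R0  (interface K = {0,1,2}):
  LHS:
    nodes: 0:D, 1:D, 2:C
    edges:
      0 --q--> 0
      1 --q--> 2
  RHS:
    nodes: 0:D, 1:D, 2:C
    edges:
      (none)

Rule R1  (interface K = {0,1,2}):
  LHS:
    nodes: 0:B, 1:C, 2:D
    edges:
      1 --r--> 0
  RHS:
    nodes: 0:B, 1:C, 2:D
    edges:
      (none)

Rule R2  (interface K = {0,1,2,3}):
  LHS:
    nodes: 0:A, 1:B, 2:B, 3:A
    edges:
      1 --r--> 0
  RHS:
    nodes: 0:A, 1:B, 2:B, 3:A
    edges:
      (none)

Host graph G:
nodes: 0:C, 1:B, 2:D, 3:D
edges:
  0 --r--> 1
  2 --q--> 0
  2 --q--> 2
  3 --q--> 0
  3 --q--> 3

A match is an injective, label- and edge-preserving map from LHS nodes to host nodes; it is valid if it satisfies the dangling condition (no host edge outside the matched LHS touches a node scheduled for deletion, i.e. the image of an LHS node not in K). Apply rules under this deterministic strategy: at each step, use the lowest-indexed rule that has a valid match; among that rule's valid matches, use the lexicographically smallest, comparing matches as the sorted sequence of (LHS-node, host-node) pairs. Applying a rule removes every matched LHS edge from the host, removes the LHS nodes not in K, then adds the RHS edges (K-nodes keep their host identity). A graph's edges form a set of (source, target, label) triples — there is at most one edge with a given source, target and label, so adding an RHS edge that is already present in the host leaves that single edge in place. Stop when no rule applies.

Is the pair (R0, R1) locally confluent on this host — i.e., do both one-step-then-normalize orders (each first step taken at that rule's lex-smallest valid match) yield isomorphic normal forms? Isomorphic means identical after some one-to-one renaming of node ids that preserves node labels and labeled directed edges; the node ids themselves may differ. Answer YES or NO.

branch R0-first: apply at {0↦2, 1↦3, 2↦0} → |E|=3, then 2 more step(s) → NF |V|=4 |E|=0 V={0:C, 1:B, 2:D, 3:D} E=∅
branch R1-first: apply at {0↦1, 1↦0, 2↦2} → |E|=4, then 2 more step(s) → NF |V|=4 |E|=0 V={0:C, 1:B, 2:D, 3:D} E=∅
graphs isomorphic (equal up to label-preserving node renaming)

Answer: YES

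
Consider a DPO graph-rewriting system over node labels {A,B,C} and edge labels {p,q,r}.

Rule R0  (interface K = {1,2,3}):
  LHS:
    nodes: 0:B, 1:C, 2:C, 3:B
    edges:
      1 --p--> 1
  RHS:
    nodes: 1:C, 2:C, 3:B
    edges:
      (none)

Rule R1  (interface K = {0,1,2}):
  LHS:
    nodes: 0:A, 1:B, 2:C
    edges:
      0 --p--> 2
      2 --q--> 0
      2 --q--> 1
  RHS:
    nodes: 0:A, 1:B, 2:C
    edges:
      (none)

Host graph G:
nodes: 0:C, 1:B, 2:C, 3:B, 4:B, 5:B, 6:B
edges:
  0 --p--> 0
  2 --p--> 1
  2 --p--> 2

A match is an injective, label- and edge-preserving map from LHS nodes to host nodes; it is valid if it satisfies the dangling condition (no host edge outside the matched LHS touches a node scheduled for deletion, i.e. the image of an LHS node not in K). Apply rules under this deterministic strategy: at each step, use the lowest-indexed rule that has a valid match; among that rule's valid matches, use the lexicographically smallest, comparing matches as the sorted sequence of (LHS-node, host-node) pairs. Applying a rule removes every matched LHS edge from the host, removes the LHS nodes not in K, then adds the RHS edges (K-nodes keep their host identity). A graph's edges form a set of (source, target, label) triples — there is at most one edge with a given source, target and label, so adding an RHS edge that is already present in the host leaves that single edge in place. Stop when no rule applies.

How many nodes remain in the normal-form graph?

start.  V:7 E:3  edges: 0-p->0 2-p->1 2-p->2
1. fire R0 via {0↦3, 1↦0, 2↦2, 3↦1}  →  V:6 E:2  edges: 2-p->1 2-p->2
2. fire R0 via {0↦4, 1↦2, 2↦0, 3↦1}  →  V:5 E:1  edges: 2-p->1
normal form: no rule applies after step 2
NF nodes: {0:C, 1:B, 2:C, 5:B, 6:B}

Answer: 5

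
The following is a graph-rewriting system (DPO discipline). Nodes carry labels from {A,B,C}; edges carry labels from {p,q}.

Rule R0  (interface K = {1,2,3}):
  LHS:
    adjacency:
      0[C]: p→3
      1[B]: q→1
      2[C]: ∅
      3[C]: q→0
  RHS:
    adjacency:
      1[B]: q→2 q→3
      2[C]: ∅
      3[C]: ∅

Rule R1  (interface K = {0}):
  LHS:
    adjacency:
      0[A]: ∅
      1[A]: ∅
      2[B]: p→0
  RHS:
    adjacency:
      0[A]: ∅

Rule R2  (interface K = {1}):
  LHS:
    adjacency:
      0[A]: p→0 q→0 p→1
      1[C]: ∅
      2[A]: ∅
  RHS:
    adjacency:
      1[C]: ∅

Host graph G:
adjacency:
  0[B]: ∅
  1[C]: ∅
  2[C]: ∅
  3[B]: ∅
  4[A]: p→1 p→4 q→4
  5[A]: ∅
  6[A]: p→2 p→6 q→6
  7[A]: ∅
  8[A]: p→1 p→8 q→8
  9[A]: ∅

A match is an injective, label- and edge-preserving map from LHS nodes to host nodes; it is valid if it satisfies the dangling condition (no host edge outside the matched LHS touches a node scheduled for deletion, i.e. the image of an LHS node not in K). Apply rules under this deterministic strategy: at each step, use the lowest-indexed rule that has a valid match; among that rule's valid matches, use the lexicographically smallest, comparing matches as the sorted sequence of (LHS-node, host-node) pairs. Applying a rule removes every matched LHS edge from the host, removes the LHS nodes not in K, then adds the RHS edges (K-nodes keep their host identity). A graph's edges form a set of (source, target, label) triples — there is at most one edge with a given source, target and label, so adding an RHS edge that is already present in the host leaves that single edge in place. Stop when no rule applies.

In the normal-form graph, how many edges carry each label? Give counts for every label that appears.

initial: |V|=10 |E|=9  E = 4-p->1 4-p->4 4-q->4 6-p->2 6-p->6 6-q->6 8-p->1 8-p->8 8-q->8
step 1: apply R2 at {0↦4, 1↦1, 2↦5}  → |V|=8 |E|=6  E = 6-p->2 6-p->6 6-q->6 8-p->1 8-p->8 8-q->8
step 2: apply R2 at {0↦6, 1↦2, 2↦7}  → |V|=6 |E|=3  E = 8-p->1 8-p->8 8-q->8
step 3: apply R2 at {0↦8, 1↦1, 2↦9}  → |V|=4 |E|=0  E = ∅
normal form: no rule applies after step 3
NF edges: []

Answer: (no edges)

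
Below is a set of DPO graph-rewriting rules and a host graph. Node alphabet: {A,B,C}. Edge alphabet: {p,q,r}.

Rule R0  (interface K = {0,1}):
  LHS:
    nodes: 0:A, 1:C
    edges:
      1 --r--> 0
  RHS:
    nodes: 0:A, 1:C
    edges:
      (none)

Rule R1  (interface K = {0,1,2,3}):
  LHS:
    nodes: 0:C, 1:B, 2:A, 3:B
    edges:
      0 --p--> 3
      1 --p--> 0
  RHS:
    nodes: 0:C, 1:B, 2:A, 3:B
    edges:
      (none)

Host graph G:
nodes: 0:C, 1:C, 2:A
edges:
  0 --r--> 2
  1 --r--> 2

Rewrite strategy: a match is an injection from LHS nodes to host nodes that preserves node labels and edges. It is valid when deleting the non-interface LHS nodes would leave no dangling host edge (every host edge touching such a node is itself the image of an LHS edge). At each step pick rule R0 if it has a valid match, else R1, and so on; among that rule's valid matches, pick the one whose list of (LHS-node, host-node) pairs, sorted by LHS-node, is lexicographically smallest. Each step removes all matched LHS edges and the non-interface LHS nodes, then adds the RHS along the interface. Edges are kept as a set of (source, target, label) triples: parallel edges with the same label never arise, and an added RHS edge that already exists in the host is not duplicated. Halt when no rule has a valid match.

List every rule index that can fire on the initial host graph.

Answer: [R0]

Rewrite trace:
R0: 2 valid matches — {0↦2, 1↦0}, {0↦2, 1↦1}
R1: no valid match — LHS pattern not found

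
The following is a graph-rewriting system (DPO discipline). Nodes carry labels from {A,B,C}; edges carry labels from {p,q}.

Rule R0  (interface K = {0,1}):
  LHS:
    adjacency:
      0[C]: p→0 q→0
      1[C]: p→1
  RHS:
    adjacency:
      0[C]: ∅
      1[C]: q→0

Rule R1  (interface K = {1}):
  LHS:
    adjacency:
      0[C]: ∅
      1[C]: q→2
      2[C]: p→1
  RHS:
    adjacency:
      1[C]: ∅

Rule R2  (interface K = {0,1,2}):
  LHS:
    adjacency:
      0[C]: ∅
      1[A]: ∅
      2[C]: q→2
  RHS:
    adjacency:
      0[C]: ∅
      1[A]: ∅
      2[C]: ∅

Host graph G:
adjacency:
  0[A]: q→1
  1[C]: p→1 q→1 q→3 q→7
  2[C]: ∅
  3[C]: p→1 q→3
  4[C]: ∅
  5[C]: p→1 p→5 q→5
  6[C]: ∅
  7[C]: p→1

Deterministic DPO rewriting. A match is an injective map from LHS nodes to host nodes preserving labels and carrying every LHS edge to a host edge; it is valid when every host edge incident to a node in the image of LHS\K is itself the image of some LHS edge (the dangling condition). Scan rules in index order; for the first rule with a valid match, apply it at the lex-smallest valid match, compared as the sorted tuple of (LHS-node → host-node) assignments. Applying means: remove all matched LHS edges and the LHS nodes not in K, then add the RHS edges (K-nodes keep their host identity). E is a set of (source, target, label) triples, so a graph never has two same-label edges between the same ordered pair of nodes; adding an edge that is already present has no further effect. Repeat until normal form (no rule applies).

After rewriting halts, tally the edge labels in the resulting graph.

Answer: p:1 q:2

Derivation:
initial: |V|=8 |E|=11  E = 0-q->1 1-p->1 1-q->1 1-q->3 1-q->7 3-p->1 3-q->3 5-p->1 5-p->5 5-q->5 7-p->1
step 1: apply R0 at {0↦1, 1↦5}  → |V|=8 |E|=9  E = 0-q->1 1-q->3 1-q->7 3-p->1 3-q->3 5-p->1 5-q->1 5-q->5 7-p->1
step 2: apply R1 at {0↦2, 1↦1, 2↦7}  → |V|=6 |E|=7  E = 0-q->1 1-q->3 3-p->1 3-q->3 5-p->1 5-q->1 5-q->5
step 3: apply R2 at {0↦1, 1↦0, 2↦3}  → |V|=6 |E|=6  E = 0-q->1 1-q->3 3-p->1 5-p->1 5-q->1 5-q->5
step 4: apply R1 at {0↦4, 1↦1, 2↦3}  → |V|=4 |E|=4  E = 0-q->1 5-p->1 5-q->1 5-q->5
step 5: apply R2 at {0↦1, 1↦0, 2↦5}  → |V|=4 |E|=3  E = 0-q->1 5-p->1 5-q->1
normal form: no rule applies after step 5
NF edges: [(0, 1, 'q'), (5, 1, 'p'), (5, 1, 'q')]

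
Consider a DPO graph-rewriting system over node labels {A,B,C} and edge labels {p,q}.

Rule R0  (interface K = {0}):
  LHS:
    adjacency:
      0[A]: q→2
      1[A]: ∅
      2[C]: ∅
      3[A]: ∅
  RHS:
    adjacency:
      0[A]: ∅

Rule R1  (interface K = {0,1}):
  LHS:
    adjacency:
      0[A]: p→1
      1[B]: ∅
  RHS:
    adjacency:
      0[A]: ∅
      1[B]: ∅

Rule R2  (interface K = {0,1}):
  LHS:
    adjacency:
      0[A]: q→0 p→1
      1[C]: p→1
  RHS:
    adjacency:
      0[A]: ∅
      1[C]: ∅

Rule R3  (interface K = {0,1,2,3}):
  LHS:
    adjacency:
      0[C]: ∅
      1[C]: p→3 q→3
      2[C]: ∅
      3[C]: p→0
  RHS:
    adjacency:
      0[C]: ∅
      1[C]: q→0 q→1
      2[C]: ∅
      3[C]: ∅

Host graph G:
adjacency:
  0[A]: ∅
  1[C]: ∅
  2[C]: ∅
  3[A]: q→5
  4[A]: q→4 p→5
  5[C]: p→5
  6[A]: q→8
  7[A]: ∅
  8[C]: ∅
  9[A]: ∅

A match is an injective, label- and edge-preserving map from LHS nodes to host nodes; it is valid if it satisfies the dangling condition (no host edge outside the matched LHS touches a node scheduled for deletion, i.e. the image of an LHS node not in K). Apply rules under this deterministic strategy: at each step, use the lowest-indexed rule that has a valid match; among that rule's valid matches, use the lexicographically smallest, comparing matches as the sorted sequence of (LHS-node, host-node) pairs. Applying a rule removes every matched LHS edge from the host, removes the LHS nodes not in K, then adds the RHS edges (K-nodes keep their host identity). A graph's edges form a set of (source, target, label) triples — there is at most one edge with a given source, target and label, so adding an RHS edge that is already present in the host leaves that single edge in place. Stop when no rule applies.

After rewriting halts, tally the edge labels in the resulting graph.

Answer: (no edges)

Rewrite trace:
start.  V:10 E:5  edges: 3-q->5 4-q->4 4-p->5 5-p->5 6-q->8
1. fire R0 via {0↦6, 1↦0, 2↦8, 3↦7}  →  V:7 E:4  edges: 3-q->5 4-q->4 4-p->5 5-p->5
2. fire R2 via {0↦4, 1↦5}  →  V:7 E:1  edges: 3-q->5
3. fire R0 via {0↦3, 1↦4, 2↦5, 3↦6}  →  V:4 E:0  edges: ∅
normal form: no rule applies after step 3
NF edges: []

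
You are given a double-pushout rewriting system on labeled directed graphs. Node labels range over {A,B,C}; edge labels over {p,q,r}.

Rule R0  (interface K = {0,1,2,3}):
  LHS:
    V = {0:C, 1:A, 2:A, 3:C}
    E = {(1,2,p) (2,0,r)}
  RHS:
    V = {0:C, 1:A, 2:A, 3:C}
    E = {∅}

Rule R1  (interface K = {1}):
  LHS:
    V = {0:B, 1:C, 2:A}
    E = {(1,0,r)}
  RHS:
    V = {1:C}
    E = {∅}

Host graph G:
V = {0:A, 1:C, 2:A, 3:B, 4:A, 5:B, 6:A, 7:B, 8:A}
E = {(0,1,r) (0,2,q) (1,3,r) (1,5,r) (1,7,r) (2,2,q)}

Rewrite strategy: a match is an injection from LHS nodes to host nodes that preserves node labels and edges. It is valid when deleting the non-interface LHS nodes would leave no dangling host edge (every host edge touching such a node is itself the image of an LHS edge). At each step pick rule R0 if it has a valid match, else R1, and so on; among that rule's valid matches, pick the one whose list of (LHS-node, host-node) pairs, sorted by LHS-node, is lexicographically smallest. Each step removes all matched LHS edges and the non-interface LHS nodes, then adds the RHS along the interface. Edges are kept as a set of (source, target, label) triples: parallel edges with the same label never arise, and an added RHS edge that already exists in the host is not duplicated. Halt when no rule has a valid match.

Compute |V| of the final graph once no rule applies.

Answer: 3

Steps:
[0] host  ⇒  9 nodes, 6 edges  {0-r->1 0-q->2 1-r->3 1-r->5 1-r->7 2-q->2}
[1] R1 @ {0↦3, 1↦1, 2↦4}  ⇒  7 nodes, 5 edges  {0-r->1 0-q->2 1-r->5 1-r->7 2-q->2}
[2] R1 @ {0↦5, 1↦1, 2↦6}  ⇒  5 nodes, 4 edges  {0-r->1 0-q->2 1-r->7 2-q->2}
[3] R1 @ {0↦7, 1↦1, 2↦8}  ⇒  3 nodes, 3 edges  {0-r->1 0-q->2 2-q->2}
final graph: no rule applies after step 3
NF nodes: {0:A, 1:C, 2:A}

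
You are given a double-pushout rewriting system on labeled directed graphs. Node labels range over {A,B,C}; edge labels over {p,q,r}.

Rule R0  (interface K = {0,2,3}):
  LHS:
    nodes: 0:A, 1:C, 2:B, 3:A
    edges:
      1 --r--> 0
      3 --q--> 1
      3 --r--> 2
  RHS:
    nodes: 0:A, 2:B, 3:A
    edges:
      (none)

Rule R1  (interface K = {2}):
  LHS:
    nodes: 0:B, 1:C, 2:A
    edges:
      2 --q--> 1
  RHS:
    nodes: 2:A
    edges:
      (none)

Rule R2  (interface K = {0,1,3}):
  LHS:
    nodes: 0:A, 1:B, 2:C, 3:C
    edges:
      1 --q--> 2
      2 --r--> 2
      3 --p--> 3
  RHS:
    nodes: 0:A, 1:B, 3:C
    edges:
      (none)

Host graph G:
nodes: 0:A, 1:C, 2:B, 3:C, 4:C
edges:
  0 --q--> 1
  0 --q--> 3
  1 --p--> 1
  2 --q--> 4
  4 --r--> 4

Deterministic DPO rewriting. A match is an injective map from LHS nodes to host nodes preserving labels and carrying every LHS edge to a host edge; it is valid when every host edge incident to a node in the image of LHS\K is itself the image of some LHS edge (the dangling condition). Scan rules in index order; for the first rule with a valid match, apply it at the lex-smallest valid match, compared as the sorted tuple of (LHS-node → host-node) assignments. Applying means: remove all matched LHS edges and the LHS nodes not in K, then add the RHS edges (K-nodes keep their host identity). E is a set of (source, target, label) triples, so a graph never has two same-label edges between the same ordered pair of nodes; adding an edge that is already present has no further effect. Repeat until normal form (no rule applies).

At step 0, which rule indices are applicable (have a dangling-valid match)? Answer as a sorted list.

Answer: [R2]

Rewrite trace:
R0: no valid match — LHS pattern not found
R1: no valid match — 2 raw matches, all fail dangling condition
R2: 1 valid match — {0↦0, 1↦2, 2↦4, 3↦1}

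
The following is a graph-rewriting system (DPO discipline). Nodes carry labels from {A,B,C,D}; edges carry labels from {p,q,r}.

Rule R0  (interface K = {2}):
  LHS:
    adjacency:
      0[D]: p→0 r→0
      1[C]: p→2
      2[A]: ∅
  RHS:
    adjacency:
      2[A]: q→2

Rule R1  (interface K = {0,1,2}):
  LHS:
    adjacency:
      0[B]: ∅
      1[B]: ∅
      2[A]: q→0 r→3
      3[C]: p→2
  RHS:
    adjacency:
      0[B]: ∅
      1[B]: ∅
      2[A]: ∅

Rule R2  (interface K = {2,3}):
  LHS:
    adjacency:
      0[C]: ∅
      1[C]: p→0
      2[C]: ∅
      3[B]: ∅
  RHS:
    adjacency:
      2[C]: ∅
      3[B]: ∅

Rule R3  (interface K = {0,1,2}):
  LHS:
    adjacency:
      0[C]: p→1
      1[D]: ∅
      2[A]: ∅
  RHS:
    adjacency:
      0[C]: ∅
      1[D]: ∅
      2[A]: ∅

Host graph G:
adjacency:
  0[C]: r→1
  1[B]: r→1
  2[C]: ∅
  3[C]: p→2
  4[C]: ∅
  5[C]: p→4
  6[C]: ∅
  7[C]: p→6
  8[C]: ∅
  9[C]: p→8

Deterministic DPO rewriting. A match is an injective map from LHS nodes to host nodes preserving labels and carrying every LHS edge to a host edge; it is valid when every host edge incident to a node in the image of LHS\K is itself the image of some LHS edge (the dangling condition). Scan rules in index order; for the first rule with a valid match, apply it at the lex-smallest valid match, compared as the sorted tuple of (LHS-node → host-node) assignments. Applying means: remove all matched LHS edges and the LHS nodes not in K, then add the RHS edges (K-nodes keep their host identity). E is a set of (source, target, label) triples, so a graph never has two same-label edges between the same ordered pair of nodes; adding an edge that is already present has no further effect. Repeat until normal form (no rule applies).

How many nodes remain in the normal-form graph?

initial: |V|=10 |E|=6  E = 0-r->1 1-r->1 3-p->2 5-p->4 7-p->6 9-p->8
step 1: apply R2 at {0↦2, 1↦3, 2↦0, 3↦1}  → |V|=8 |E|=5  E = 0-r->1 1-r->1 5-p->4 7-p->6 9-p->8
step 2: apply R2 at {0↦4, 1↦5, 2↦0, 3↦1}  → |V|=6 |E|=4  E = 0-r->1 1-r->1 7-p->6 9-p->8
step 3: apply R2 at {0↦6, 1↦7, 2↦0, 3↦1}  → |V|=4 |E|=3  E = 0-r->1 1-r->1 9-p->8
step 4: apply R2 at {0↦8, 1↦9, 2↦0, 3↦1}  → |V|=2 |E|=2  E = 0-r->1 1-r->1
final graph: no rule applies after step 4
NF nodes: {0:C, 1:B}

Answer: 2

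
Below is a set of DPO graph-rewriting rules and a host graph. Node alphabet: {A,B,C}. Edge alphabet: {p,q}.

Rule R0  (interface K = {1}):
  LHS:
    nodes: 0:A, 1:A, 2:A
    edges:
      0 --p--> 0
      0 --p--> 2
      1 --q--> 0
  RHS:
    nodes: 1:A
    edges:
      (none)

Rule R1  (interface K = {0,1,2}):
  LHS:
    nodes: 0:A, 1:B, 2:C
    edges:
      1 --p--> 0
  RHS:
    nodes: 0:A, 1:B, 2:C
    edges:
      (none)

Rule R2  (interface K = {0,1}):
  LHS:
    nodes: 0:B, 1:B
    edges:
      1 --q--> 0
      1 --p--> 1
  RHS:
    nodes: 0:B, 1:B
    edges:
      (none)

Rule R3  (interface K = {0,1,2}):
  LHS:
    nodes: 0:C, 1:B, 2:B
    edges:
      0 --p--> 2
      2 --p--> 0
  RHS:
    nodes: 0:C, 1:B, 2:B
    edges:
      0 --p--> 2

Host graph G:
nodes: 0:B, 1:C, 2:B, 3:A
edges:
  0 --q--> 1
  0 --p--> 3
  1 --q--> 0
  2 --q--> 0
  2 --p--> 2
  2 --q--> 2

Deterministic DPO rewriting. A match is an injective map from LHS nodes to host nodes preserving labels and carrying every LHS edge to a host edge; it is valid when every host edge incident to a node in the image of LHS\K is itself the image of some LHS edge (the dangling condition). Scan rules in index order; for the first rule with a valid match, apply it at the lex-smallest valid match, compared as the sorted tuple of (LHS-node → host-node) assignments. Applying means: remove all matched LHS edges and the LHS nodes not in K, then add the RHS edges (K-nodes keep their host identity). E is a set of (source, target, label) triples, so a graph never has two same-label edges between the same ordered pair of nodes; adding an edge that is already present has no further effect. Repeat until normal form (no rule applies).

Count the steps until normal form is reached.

Answer: 2

Derivation:
[0] host  ⇒  4 nodes, 6 edges  {0-q->1 0-p->3 1-q->0 2-q->0 2-p->2 2-q->2}
[1] R1 @ {0↦3, 1↦0, 2↦1}  ⇒  4 nodes, 5 edges  {0-q->1 1-q->0 2-q->0 2-p->2 2-q->2}
[2] R2 @ {0↦0, 1↦2}  ⇒  4 nodes, 3 edges  {0-q->1 1-q->0 2-q->2}
final graph: no rule applies after step 2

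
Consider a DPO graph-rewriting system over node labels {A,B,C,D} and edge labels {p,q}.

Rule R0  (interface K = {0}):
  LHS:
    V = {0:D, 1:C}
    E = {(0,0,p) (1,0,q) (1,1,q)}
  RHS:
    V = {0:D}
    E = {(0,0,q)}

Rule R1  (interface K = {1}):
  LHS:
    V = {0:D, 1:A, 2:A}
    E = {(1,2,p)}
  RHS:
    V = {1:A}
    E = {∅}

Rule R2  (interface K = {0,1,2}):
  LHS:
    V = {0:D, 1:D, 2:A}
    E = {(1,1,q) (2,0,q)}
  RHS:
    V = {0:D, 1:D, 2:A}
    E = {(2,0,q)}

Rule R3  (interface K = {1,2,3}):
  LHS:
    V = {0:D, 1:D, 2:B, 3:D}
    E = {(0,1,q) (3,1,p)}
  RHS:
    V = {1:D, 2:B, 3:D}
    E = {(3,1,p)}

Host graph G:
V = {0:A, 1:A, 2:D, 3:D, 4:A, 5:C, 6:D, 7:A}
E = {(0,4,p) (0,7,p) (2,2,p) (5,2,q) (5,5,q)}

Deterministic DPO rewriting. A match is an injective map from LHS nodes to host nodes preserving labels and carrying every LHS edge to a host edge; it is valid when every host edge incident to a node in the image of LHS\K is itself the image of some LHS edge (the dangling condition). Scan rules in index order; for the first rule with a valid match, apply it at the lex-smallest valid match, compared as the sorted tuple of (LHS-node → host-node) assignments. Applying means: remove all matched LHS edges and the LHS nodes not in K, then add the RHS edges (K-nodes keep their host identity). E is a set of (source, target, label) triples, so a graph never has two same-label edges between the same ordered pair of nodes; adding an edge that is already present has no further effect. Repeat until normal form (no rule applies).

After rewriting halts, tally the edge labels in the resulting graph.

start.  V:8 E:5  edges: 0-p->4 0-p->7 2-p->2 5-q->2 5-q->5
1. fire R0 via {0↦2, 1↦5}  →  V:7 E:3  edges: 0-p->4 0-p->7 2-q->2
2. fire R1 via {0↦3, 1↦0, 2↦4}  →  V:5 E:2  edges: 0-p->7 2-q->2
3. fire R1 via {0↦6, 1↦0, 2↦7}  →  V:3 E:1  edges: 2-q->2
normal form: no rule applies after step 3
NF edges: [(2, 2, 'q')]

Answer: q:1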